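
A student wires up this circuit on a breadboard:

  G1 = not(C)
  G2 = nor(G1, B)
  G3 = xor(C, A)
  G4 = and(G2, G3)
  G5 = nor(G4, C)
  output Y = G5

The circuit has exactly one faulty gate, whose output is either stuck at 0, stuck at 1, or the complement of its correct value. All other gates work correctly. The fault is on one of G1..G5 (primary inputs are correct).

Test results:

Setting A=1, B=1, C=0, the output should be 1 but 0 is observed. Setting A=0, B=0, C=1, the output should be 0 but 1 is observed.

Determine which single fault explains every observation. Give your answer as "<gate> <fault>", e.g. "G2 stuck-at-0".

G5 inverted output

Fault-free values for test 1 (A=1, B=1, C=0): G1=1, G2=0, G3=1, G4=0, G5=1, giving Y=1. Observed 0.
Test 1: faults giving observed 0 are {G2 stuck-at-1, G2 inverted output, G4 stuck-at-1, G4 inverted output, G5 stuck-at-0, G5 inverted output}.
Test 2 (A=0, B=0, C=1): fault-free G1=0, G2=1, G3=1, G4=1, G5=0 → 0; observed 1. Eliminates G2 stuck-at-1, G2 inverted output, G4 stuck-at-1, G4 inverted output, G5 stuck-at-0.
Only G5 inverted output is consistent with every test.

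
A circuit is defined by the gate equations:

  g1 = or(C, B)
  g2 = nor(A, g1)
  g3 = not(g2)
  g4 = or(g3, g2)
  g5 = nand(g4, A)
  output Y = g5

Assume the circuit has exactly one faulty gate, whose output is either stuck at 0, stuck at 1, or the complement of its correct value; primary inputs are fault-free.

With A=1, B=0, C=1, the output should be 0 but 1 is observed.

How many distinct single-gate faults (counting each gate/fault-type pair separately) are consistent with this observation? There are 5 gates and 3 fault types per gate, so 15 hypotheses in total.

Fault-free: g1=1, g2=0, g3=1, g4=1, g5=0 → 0. Observed 1.
  g1: none of the 3 fault types match ✗
  g2: none of the 3 fault types match ✗
  g3: stuck-at-0, inverted output ✓; others ✗
  g4: stuck-at-0, inverted output ✓; others ✗
  g5: stuck-at-1, inverted output ✓; others ✗
Consistent faults: {g3 stuck-at-0, g3 inverted output, g4 stuck-at-0, g4 inverted output, g5 stuck-at-1, g5 inverted output} — 6 in all.

6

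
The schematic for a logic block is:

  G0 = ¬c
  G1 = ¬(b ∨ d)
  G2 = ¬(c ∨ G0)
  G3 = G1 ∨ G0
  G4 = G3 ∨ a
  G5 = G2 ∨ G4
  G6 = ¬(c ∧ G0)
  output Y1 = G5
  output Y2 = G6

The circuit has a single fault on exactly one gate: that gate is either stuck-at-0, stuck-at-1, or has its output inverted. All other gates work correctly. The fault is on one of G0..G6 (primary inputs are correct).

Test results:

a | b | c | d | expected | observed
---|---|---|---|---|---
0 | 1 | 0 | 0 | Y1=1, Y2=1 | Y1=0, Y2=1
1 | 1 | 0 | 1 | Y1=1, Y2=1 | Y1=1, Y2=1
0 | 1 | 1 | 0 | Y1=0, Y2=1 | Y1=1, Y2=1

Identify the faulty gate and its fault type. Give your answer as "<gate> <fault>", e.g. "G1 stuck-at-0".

G3 inverted output

Fault-free values for test 1 (a=0, b=1, c=0, d=0): G0=1, G1=0, G2=0, G3=1, G4=1, G5=1, G6=1, giving Y1=1, Y2=1. Observed Y1=0, Y2=1.
Test 1: faults giving observed Y1=0, Y2=1 are {G3 stuck-at-0, G3 inverted output, G4 stuck-at-0, G4 inverted output, G5 stuck-at-0, G5 inverted output}.
Test 2 (a=1, b=1, c=0, d=1): fault-free G0=1, G1=0, G2=0, G3=1, G4=1, G5=1, G6=1 → Y1=1, Y2=1; observed Y1=1, Y2=1. Eliminates G4 stuck-at-0, G4 inverted output, G5 stuck-at-0, G5 inverted output.
Test 3 (a=0, b=1, c=1, d=0): fault-free G0=0, G1=0, G2=0, G3=0, G4=0, G5=0, G6=1 → Y1=0, Y2=1; observed Y1=1, Y2=1. Eliminates G3 stuck-at-0.
Only G3 inverted output is consistent with every test.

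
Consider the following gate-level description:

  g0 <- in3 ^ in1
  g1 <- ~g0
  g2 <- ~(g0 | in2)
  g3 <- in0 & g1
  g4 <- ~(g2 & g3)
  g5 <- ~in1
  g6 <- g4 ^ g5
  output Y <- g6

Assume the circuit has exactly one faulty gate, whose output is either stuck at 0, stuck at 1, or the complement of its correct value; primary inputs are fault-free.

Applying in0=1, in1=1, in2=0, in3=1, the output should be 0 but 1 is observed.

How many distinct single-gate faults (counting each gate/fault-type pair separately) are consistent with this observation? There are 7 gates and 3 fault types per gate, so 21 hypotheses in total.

14

Fault-free: g0=0, g1=1, g2=1, g3=1, g4=0, g5=0, g6=0 → 0. Observed 1.
  g0: stuck-at-1, inverted output ✓; others ✗
  g1: stuck-at-0, inverted output ✓; others ✗
  g2: stuck-at-0, inverted output ✓; others ✗
  g3: stuck-at-0, inverted output ✓; others ✗
  g4: stuck-at-1, inverted output ✓; others ✗
  g5: stuck-at-1, inverted output ✓; others ✗
  g6: stuck-at-1, inverted output ✓; others ✗
Consistent faults: {g0 stuck-at-1, g0 inverted output, g1 stuck-at-0, g1 inverted output, g2 stuck-at-0, g2 inverted output, g3 stuck-at-0, g3 inverted output, g4 stuck-at-1, g4 inverted output, g5 stuck-at-1, g5 inverted output, g6 stuck-at-1, g6 inverted output} — 14 in all.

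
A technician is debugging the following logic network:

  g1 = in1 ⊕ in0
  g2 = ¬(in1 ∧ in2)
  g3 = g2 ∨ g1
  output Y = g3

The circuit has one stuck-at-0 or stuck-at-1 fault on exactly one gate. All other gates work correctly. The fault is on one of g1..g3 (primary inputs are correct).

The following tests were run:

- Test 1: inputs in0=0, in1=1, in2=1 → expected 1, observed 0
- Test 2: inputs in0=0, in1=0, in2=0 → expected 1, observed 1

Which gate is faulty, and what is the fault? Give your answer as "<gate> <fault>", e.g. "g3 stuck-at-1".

g1 stuck-at-0

Fault-free values for test 1 (in0=0, in1=1, in2=1): g1=1, g2=0, g3=1, giving Y=1. Observed 0.
Test 1: faults giving observed 0 are {g1 stuck-at-0, g3 stuck-at-0}.
Test 2 (in0=0, in1=0, in2=0): fault-free g1=0, g2=1, g3=1 → 1; observed 1. Eliminates g3 stuck-at-0.
Only g1 stuck-at-0 is consistent with every test.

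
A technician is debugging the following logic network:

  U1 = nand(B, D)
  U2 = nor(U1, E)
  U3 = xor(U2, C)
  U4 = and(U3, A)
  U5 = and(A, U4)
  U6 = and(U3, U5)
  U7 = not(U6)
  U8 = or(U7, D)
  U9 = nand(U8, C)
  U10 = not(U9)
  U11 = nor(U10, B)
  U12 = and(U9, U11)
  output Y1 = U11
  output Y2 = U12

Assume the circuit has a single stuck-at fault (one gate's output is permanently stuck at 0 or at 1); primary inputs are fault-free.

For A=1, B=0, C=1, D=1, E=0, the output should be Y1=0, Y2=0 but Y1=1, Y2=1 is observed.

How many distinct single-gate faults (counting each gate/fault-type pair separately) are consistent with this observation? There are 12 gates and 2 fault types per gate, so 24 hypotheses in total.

2

Fault-free: U1=1, U2=0, U3=1, U4=1, U5=1, U6=1, U7=0, U8=1, U9=0, U10=1, U11=0, U12=0 → Y1=0, Y2=0. Observed Y1=1, Y2=1.
  U1: none of the 2 fault types match ✗
  U2: none of the 2 fault types match ✗
  U3: none of the 2 fault types match ✗
  U4: none of the 2 fault types match ✗
  U5: none of the 2 fault types match ✗
  U6: none of the 2 fault types match ✗
  U7: none of the 2 fault types match ✗
  U8: stuck-at-0 ✓; others ✗
  U9: stuck-at-1 ✓; others ✗
  U10: none of the 2 fault types match ✗
  U11: none of the 2 fault types match ✗
  U12: none of the 2 fault types match ✗
Consistent faults: {U8 stuck-at-0, U9 stuck-at-1} — 2 in all.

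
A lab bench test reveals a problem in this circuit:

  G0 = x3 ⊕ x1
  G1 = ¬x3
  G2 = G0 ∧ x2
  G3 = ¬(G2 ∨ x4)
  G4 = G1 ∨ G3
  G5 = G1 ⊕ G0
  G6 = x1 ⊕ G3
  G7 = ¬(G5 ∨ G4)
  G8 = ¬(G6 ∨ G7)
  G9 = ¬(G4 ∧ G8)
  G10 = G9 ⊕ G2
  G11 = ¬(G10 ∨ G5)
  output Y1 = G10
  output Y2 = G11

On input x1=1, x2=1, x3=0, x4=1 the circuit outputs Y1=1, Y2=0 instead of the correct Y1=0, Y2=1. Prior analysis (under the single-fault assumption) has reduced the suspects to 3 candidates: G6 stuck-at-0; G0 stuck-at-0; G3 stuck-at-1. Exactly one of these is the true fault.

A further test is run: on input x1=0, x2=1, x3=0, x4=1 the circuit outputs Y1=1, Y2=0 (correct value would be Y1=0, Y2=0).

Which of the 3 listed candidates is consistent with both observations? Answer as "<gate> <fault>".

G3 stuck-at-1

Evaluate each candidate on input x1=0, x2=1, x3=0, x4=1:
  G6 stuck-at-0: G0=0, G1=1, G2=0, G3=0, G4=1, G5=1, G6=0 [stuck-at-0], G7=0, G8=1, G9=0, G10=0, G11=0 → Y1=0, Y2=0 — eliminated
  G0 stuck-at-0: G0=0 [stuck-at-0], G1=1, G2=0, G3=0, G4=1, G5=1, G6=0, G7=0, G8=1, G9=0, G10=0, G11=0 → Y1=0, Y2=0 — eliminated
  G3 stuck-at-1: G0=0, G1=1, G2=0, G3=1 [stuck-at-1], G4=1, G5=1, G6=1, G7=0, G8=0, G9=1, G10=1, G11=0 → Y1=1, Y2=0 — matches
Only G3 stuck-at-1 reproduces the observed Y1=1, Y2=0.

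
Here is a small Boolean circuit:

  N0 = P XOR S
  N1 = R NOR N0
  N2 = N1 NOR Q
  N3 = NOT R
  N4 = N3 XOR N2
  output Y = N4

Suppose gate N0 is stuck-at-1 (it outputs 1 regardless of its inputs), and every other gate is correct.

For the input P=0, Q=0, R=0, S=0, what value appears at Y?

0

Propagate with N0 forced: N0=1 [stuck-at-1], N1=0, N2=1, N3=1, N4=0.
So Y = 0. (Without the fault it would be 1.)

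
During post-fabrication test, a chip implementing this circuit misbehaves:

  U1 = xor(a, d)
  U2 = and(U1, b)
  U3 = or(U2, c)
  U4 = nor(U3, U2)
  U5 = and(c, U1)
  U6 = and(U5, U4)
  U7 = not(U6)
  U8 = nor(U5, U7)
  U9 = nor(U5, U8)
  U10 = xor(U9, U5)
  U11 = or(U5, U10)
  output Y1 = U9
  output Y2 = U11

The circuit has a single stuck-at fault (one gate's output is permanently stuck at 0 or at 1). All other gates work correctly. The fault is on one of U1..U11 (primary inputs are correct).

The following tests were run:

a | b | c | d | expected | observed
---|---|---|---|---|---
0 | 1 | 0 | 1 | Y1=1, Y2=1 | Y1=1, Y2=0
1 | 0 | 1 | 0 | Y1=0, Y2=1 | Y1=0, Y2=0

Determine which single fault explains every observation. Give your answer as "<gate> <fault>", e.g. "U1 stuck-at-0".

U11 stuck-at-0

Fault-free values for test 1 (a=0, b=1, c=0, d=1): U1=1, U2=1, U3=1, U4=0, U5=0, U6=0, U7=1, U8=0, U9=1, U10=1, U11=1, giving Y1=1, Y2=1. Observed Y1=1, Y2=0.
Test 1: faults giving observed Y1=1, Y2=0 are {U10 stuck-at-0, U11 stuck-at-0}.
Test 2 (a=1, b=0, c=1, d=0): fault-free U1=1, U2=0, U3=1, U4=0, U5=1, U6=0, U7=1, U8=0, U9=0, U10=1, U11=1 → Y1=0, Y2=1; observed Y1=0, Y2=0. Eliminates U10 stuck-at-0.
Only U11 stuck-at-0 is consistent with every test.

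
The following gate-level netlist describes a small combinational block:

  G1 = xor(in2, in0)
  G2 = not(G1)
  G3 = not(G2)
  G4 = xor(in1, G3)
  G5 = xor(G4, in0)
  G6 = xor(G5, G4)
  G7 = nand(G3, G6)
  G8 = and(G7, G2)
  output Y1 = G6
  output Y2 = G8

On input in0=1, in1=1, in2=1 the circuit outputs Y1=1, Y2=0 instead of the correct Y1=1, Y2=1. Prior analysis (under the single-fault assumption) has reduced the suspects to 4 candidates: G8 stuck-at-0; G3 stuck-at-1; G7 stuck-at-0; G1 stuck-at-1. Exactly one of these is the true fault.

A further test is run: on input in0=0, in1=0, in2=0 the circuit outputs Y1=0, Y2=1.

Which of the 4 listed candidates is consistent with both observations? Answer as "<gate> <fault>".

Evaluate each candidate on input in0=0, in1=0, in2=0:
  G8 stuck-at-0: G1=0, G2=1, G3=0, G4=0, G5=0, G6=0, G7=1, G8=0 [stuck-at-0] → Y1=0, Y2=0 — eliminated
  G3 stuck-at-1: G1=0, G2=1, G3=1 [stuck-at-1], G4=1, G5=1, G6=0, G7=1, G8=1 → Y1=0, Y2=1 — matches
  G7 stuck-at-0: G1=0, G2=1, G3=0, G4=0, G5=0, G6=0, G7=0 [stuck-at-0], G8=0 → Y1=0, Y2=0 — eliminated
  G1 stuck-at-1: G1=1 [stuck-at-1], G2=0, G3=1, G4=1, G5=1, G6=0, G7=1, G8=0 → Y1=0, Y2=0 — eliminated
Only G3 stuck-at-1 reproduces the observed Y1=0, Y2=1.

G3 stuck-at-1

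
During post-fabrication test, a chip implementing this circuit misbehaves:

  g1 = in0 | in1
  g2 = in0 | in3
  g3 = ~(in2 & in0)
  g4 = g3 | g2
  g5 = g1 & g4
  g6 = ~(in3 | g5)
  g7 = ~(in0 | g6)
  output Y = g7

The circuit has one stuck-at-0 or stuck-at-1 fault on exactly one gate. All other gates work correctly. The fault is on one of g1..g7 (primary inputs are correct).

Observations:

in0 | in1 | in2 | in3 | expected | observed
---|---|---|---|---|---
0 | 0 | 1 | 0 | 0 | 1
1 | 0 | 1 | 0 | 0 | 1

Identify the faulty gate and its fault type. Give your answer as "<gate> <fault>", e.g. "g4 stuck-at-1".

Fault-free values for test 1 (in0=0, in1=0, in2=1, in3=0): g1=0, g2=0, g3=1, g4=1, g5=0, g6=1, g7=0, giving Y=0. Observed 1.
Test 1: faults giving observed 1 are {g1 stuck-at-1, g5 stuck-at-1, g6 stuck-at-0, g7 stuck-at-1}.
Test 2 (in0=1, in1=0, in2=1, in3=0): fault-free g1=1, g2=1, g3=0, g4=1, g5=1, g6=0, g7=0 → 0; observed 1. Eliminates g1 stuck-at-1, g5 stuck-at-1, g6 stuck-at-0.
Only g7 stuck-at-1 is consistent with every test.

g7 stuck-at-1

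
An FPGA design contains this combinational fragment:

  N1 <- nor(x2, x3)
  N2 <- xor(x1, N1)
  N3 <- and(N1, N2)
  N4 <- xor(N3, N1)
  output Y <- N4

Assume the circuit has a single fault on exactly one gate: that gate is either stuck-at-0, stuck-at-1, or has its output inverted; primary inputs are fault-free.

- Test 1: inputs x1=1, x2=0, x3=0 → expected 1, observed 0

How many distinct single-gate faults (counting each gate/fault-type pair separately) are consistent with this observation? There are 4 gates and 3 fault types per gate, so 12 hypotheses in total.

8

Fault-free: N1=1, N2=0, N3=0, N4=1 → 1. Observed 0.
  N1 stuck-at-0: output 0 ✓
  N1 stuck-at-1: output 1 ✗
  N1 inverted output: output 0 ✓
  N2 stuck-at-0: output 1 ✗
  N2 stuck-at-1: output 0 ✓
  N2 inverted output: output 0 ✓
  N3 stuck-at-0: output 1 ✗
  N3 stuck-at-1: output 0 ✓
  N3 inverted output: output 0 ✓
  N4 stuck-at-0: output 0 ✓
  N4 stuck-at-1: output 1 ✗
  N4 inverted output: output 0 ✓
Consistent faults: {N1 stuck-at-0, N1 inverted output, N2 stuck-at-1, N2 inverted output, N3 stuck-at-1, N3 inverted output, N4 stuck-at-0, N4 inverted output} — 8 in all.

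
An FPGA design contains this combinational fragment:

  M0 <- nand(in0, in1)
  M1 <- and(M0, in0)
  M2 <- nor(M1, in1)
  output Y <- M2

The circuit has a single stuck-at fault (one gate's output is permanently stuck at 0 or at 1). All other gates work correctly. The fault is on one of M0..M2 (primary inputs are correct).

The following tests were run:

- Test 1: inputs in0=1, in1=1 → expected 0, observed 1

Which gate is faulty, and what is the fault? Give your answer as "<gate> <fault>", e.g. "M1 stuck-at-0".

M2 stuck-at-1

Fault-free values for test 1 (in0=1, in1=1): M0=0, M1=0, M2=0, giving Y=0. Observed 1.
Test 1: faults giving observed 1 are {M2 stuck-at-1}.
Only M2 stuck-at-1 is consistent with every test.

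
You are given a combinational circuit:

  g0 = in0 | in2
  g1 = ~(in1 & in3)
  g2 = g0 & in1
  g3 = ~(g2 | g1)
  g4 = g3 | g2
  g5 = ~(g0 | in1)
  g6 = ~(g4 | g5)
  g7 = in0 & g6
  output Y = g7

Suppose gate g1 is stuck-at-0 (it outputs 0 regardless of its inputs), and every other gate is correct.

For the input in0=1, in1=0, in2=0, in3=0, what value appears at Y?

Propagate with g1 forced: g0=1, g1=0 [stuck-at-0], g2=0, g3=1, g4=1, g5=0, g6=0, g7=0.
So Y = 0. (Without the fault it would be 1.)

0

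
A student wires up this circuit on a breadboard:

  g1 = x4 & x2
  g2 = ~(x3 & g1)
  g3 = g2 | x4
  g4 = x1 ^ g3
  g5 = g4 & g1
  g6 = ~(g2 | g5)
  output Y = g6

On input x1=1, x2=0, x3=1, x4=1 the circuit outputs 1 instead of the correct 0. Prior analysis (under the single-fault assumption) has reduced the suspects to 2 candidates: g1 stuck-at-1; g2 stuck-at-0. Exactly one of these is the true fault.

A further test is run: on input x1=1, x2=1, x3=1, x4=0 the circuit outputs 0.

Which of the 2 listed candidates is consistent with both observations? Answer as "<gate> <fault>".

Evaluate each candidate on input x1=1, x2=1, x3=1, x4=0:
  g1 stuck-at-1: g1=1 [stuck-at-1], g2=0, g3=0, g4=1, g5=1, g6=0 → 0 — matches
  g2 stuck-at-0: g1=0, g2=0 [stuck-at-0], g3=0, g4=1, g5=0, g6=1 → 1 — eliminated
Only g1 stuck-at-1 reproduces the observed 0.

g1 stuck-at-1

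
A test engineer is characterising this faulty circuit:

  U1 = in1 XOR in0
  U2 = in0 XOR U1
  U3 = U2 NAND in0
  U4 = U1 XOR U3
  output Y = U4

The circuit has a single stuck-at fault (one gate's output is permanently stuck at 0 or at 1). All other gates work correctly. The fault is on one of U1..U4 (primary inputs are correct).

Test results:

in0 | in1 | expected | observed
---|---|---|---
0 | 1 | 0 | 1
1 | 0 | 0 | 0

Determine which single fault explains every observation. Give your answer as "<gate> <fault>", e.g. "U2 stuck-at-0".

Fault-free values for test 1 (in0=0, in1=1): U1=1, U2=1, U3=1, U4=0, giving Y=0. Observed 1.
Test 1: faults giving observed 1 are {U1 stuck-at-0, U3 stuck-at-0, U4 stuck-at-1}.
Test 2 (in0=1, in1=0): fault-free U1=1, U2=0, U3=1, U4=0 → 0; observed 0. Eliminates U3 stuck-at-0, U4 stuck-at-1.
Only U1 stuck-at-0 is consistent with every test.

U1 stuck-at-0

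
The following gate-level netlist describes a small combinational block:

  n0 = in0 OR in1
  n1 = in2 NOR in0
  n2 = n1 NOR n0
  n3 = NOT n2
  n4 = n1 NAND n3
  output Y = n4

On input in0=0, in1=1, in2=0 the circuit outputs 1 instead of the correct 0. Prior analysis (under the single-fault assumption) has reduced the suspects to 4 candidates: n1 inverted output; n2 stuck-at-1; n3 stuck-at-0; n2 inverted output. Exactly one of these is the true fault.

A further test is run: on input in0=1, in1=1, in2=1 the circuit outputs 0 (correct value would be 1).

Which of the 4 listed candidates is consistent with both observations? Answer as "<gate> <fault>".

n1 inverted output

Evaluate each candidate on input in0=1, in1=1, in2=1:
  n1 inverted output: n0=1, n1=1 [inverted output], n2=0, n3=1, n4=0 → 0 — matches
  n2 stuck-at-1: n0=1, n1=0, n2=1 [stuck-at-1], n3=0, n4=1 → 1 — eliminated
  n3 stuck-at-0: n0=1, n1=0, n2=0, n3=0 [stuck-at-0], n4=1 → 1 — eliminated
  n2 inverted output: n0=1, n1=0, n2=1 [inverted output], n3=0, n4=1 → 1 — eliminated
Only n1 inverted output reproduces the observed 0.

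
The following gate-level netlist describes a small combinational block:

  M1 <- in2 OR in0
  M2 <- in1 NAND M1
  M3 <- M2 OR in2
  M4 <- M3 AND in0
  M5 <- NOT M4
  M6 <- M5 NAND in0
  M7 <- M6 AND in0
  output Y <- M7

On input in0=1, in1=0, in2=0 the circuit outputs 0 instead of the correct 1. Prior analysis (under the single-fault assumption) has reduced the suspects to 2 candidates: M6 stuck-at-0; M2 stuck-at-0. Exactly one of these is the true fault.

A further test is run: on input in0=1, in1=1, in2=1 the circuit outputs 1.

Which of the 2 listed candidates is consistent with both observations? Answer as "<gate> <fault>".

Evaluate each candidate on input in0=1, in1=1, in2=1:
  M6 stuck-at-0: M1=1, M2=0, M3=1, M4=1, M5=0, M6=0 [stuck-at-0], M7=0 → 0 — eliminated
  M2 stuck-at-0: M1=1, M2=0 [stuck-at-0], M3=1, M4=1, M5=0, M6=1, M7=1 → 1 — matches
Only M2 stuck-at-0 reproduces the observed 1.

M2 stuck-at-0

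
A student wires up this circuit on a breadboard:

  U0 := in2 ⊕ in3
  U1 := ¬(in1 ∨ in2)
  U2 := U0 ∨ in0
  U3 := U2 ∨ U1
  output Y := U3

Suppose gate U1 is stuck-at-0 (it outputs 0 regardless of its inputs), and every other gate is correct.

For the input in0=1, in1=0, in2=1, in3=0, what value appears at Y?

Propagate with U1 forced: U0=1, U1=0 [stuck-at-0], U2=1, U3=1.
So Y = 1. (Same as the fault-free value — the fault is masked on this input.)

1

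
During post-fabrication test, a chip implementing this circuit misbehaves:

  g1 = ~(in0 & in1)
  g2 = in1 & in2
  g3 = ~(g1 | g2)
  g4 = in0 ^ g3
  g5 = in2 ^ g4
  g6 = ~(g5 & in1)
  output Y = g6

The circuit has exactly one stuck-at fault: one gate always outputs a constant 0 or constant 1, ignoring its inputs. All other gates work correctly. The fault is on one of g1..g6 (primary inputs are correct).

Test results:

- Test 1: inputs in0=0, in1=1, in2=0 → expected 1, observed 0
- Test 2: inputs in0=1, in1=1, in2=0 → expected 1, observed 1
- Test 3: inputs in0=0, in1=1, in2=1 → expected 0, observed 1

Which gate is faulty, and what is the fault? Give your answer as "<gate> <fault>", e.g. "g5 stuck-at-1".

g3 stuck-at-1

Fault-free values for test 1 (in0=0, in1=1, in2=0): g1=1, g2=0, g3=0, g4=0, g5=0, g6=1, giving Y=1. Observed 0.
Test 1: faults giving observed 0 are {g1 stuck-at-0, g3 stuck-at-1, g4 stuck-at-1, g5 stuck-at-1, g6 stuck-at-0}.
Test 2 (in0=1, in1=1, in2=0): fault-free g1=0, g2=0, g3=1, g4=0, g5=0, g6=1 → 1; observed 1. Eliminates g4 stuck-at-1, g5 stuck-at-1, g6 stuck-at-0.
Test 3 (in0=0, in1=1, in2=1): fault-free g1=1, g2=1, g3=0, g4=0, g5=1, g6=0 → 0; observed 1. Eliminates g1 stuck-at-0.
Only g3 stuck-at-1 is consistent with every test.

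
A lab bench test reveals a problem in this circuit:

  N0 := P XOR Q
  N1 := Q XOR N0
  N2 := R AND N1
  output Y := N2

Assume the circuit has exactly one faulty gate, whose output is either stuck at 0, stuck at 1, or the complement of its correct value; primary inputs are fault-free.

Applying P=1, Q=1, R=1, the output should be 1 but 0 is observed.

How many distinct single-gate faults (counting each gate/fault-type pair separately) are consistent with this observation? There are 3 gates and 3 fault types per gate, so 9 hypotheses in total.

Fault-free: N0=0, N1=1, N2=1 → 1. Observed 0.
  N0 stuck-at-0: output 1 ✗
  N0 stuck-at-1: output 0 ✓
  N0 inverted output: output 0 ✓
  N1 stuck-at-0: output 0 ✓
  N1 stuck-at-1: output 1 ✗
  N1 inverted output: output 0 ✓
  N2 stuck-at-0: output 0 ✓
  N2 stuck-at-1: output 1 ✗
  N2 inverted output: output 0 ✓
Consistent faults: {N0 stuck-at-1, N0 inverted output, N1 stuck-at-0, N1 inverted output, N2 stuck-at-0, N2 inverted output} — 6 in all.

6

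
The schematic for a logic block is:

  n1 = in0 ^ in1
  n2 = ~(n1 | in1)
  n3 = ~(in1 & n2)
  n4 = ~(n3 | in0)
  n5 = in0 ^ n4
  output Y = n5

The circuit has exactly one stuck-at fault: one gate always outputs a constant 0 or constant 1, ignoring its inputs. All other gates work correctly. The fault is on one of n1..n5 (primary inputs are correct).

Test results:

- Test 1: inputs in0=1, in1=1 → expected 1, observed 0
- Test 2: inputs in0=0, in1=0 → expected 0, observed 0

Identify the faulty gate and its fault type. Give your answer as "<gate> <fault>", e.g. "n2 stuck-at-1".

Fault-free values for test 1 (in0=1, in1=1): n1=0, n2=0, n3=1, n4=0, n5=1, giving Y=1. Observed 0.
Test 1: faults giving observed 0 are {n4 stuck-at-1, n5 stuck-at-0}.
Test 2 (in0=0, in1=0): fault-free n1=0, n2=1, n3=1, n4=0, n5=0 → 0; observed 0. Eliminates n4 stuck-at-1.
Only n5 stuck-at-0 is consistent with every test.

n5 stuck-at-0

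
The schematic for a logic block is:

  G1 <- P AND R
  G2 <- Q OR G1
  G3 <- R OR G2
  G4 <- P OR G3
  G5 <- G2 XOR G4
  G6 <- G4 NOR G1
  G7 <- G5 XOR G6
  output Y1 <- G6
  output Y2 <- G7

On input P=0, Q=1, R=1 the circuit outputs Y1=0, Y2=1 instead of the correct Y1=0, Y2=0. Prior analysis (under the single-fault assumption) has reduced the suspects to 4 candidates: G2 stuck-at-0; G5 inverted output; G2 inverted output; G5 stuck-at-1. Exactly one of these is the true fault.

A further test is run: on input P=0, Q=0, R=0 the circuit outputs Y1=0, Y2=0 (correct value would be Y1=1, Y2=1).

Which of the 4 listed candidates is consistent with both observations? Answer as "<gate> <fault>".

G2 inverted output

Evaluate each candidate on input P=0, Q=0, R=0:
  G2 stuck-at-0: G1=0, G2=0 [stuck-at-0], G3=0, G4=0, G5=0, G6=1, G7=1 → Y1=1, Y2=1 — eliminated
  G5 inverted output: G1=0, G2=0, G3=0, G4=0, G5=1 [inverted output], G6=1, G7=0 → Y1=1, Y2=0 — eliminated
  G2 inverted output: G1=0, G2=1 [inverted output], G3=1, G4=1, G5=0, G6=0, G7=0 → Y1=0, Y2=0 — matches
  G5 stuck-at-1: G1=0, G2=0, G3=0, G4=0, G5=1 [stuck-at-1], G6=1, G7=0 → Y1=1, Y2=0 — eliminated
Only G2 inverted output reproduces the observed Y1=0, Y2=0.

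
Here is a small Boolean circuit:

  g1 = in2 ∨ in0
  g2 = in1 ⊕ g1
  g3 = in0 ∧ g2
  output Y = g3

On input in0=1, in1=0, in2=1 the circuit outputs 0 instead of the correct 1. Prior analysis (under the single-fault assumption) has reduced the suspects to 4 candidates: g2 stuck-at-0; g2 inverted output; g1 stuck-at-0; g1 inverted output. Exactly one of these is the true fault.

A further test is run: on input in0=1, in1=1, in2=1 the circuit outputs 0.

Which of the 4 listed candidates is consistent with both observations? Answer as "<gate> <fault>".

g2 stuck-at-0

Evaluate each candidate on input in0=1, in1=1, in2=1:
  g2 stuck-at-0: g1=1, g2=0 [stuck-at-0], g3=0 → 0 — matches
  g2 inverted output: g1=1, g2=1 [inverted output], g3=1 → 1 — eliminated
  g1 stuck-at-0: g1=0 [stuck-at-0], g2=1, g3=1 → 1 — eliminated
  g1 inverted output: g1=0 [inverted output], g2=1, g3=1 → 1 — eliminated
Only g2 stuck-at-0 reproduces the observed 0.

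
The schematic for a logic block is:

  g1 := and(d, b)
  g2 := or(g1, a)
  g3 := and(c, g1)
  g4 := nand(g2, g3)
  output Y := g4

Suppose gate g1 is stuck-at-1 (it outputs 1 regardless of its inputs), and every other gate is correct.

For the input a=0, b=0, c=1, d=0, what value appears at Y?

0

Propagate with g1 forced: g1=1 [stuck-at-1], g2=1, g3=1, g4=0.
So Y = 0. (Without the fault it would be 1.)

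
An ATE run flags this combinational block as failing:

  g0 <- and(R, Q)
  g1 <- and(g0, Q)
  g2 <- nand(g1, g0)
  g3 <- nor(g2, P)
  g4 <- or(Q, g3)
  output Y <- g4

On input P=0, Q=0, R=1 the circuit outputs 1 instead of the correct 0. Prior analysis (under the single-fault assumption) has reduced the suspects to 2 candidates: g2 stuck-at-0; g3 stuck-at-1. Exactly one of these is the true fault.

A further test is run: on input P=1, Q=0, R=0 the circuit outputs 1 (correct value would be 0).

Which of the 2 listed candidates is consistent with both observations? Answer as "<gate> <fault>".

g3 stuck-at-1

Evaluate each candidate on input P=1, Q=0, R=0:
  g2 stuck-at-0: g0=0, g1=0, g2=0 [stuck-at-0], g3=0, g4=0 → 0 — eliminated
  g3 stuck-at-1: g0=0, g1=0, g2=1, g3=1 [stuck-at-1], g4=1 → 1 — matches
Only g3 stuck-at-1 reproduces the observed 1.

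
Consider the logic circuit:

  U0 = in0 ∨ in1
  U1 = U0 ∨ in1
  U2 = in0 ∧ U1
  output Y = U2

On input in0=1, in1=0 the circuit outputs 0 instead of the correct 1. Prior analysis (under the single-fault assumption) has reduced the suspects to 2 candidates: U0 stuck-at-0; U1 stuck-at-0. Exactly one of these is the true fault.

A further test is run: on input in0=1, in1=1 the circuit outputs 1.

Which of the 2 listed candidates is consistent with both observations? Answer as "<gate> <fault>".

Evaluate each candidate on input in0=1, in1=1:
  U0 stuck-at-0: U0=0 [stuck-at-0], U1=1, U2=1 → 1 — matches
  U1 stuck-at-0: U0=1, U1=0 [stuck-at-0], U2=0 → 0 — eliminated
Only U0 stuck-at-0 reproduces the observed 1.

U0 stuck-at-0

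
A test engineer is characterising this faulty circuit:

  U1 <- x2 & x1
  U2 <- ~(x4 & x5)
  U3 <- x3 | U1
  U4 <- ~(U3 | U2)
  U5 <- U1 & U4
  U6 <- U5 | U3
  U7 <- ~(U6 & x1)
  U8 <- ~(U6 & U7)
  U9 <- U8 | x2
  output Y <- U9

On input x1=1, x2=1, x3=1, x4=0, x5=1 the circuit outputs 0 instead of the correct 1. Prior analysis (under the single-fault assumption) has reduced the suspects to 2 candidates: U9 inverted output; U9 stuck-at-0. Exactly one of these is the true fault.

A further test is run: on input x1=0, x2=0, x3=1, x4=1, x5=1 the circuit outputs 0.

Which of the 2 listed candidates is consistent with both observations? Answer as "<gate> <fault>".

U9 stuck-at-0

Evaluate each candidate on input x1=0, x2=0, x3=1, x4=1, x5=1:
  U9 inverted output: U1=0, U2=0, U3=1, U4=0, U5=0, U6=1, U7=1, U8=0, U9=1 [inverted output] → 1 — eliminated
  U9 stuck-at-0: U1=0, U2=0, U3=1, U4=0, U5=0, U6=1, U7=1, U8=0, U9=0 [stuck-at-0] → 0 — matches
Only U9 stuck-at-0 reproduces the observed 0.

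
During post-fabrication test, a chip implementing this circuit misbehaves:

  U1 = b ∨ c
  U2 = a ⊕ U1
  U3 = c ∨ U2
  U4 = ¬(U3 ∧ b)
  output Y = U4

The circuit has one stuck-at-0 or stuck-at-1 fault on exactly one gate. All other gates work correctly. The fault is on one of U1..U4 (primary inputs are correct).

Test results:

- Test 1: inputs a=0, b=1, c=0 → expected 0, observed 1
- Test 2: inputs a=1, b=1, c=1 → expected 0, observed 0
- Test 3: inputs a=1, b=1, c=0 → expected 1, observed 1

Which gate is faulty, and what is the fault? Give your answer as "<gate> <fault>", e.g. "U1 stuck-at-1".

Fault-free values for test 1 (a=0, b=1, c=0): U1=1, U2=1, U3=1, U4=0, giving Y=0. Observed 1.
Test 1: faults giving observed 1 are {U1 stuck-at-0, U2 stuck-at-0, U3 stuck-at-0, U4 stuck-at-1}.
Test 2 (a=1, b=1, c=1): fault-free U1=1, U2=0, U3=1, U4=0 → 0; observed 0. Eliminates U3 stuck-at-0, U4 stuck-at-1.
Test 3 (a=1, b=1, c=0): fault-free U1=1, U2=0, U3=0, U4=1 → 1; observed 1. Eliminates U1 stuck-at-0.
Only U2 stuck-at-0 is consistent with every test.

U2 stuck-at-0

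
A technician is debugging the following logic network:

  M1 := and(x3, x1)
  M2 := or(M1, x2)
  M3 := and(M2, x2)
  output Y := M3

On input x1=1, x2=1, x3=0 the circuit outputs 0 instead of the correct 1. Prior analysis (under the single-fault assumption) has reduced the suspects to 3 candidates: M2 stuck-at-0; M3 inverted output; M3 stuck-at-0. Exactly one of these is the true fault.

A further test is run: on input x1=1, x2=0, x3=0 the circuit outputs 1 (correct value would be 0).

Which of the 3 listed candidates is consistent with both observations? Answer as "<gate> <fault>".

M3 inverted output

Evaluate each candidate on input x1=1, x2=0, x3=0:
  M2 stuck-at-0: M1=0, M2=0 [stuck-at-0], M3=0 → 0 — eliminated
  M3 inverted output: M1=0, M2=0, M3=1 [inverted output] → 1 — matches
  M3 stuck-at-0: M1=0, M2=0, M3=0 [stuck-at-0] → 0 — eliminated
Only M3 inverted output reproduces the observed 1.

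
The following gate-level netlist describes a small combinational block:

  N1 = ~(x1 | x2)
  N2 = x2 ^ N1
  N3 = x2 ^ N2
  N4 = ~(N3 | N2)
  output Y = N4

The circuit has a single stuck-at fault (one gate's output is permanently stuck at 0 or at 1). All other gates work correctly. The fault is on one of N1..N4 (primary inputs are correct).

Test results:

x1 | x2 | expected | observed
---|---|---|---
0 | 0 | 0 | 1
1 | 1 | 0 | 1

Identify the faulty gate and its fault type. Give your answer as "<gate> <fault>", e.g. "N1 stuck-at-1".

N4 stuck-at-1

Fault-free values for test 1 (x1=0, x2=0): N1=1, N2=1, N3=1, N4=0, giving Y=0. Observed 1.
Test 1: faults giving observed 1 are {N1 stuck-at-0, N2 stuck-at-0, N4 stuck-at-1}.
Test 2 (x1=1, x2=1): fault-free N1=0, N2=1, N3=0, N4=0 → 0; observed 1. Eliminates N1 stuck-at-0, N2 stuck-at-0.
Only N4 stuck-at-1 is consistent with every test.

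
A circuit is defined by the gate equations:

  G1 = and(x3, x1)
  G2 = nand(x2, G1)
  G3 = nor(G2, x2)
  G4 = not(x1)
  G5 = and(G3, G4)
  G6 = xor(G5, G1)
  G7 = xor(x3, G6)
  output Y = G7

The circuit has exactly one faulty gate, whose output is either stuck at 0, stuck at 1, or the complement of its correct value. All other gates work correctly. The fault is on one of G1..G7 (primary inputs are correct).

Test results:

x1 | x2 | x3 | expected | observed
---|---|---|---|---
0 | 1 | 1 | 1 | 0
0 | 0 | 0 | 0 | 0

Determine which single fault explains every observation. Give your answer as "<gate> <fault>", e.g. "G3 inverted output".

G7 stuck-at-0

Fault-free values for test 1 (x1=0, x2=1, x3=1): G1=0, G2=1, G3=0, G4=1, G5=0, G6=0, G7=1, giving Y=1. Observed 0.
Test 1: faults giving observed 0 are {G1 stuck-at-1, G1 inverted output, G3 stuck-at-1, G3 inverted output, G5 stuck-at-1, G5 inverted output, G6 stuck-at-1, G6 inverted output, G7 stuck-at-0, G7 inverted output}.
Test 2 (x1=0, x2=0, x3=0): fault-free G1=0, G2=1, G3=0, G4=1, G5=0, G6=0, G7=0 → 0; observed 0. Eliminates G1 stuck-at-1, G1 inverted output, G3 stuck-at-1, G3 inverted output, G5 stuck-at-1, G5 inverted output, G6 stuck-at-1, G6 inverted output, G7 inverted output.
Only G7 stuck-at-0 is consistent with every test.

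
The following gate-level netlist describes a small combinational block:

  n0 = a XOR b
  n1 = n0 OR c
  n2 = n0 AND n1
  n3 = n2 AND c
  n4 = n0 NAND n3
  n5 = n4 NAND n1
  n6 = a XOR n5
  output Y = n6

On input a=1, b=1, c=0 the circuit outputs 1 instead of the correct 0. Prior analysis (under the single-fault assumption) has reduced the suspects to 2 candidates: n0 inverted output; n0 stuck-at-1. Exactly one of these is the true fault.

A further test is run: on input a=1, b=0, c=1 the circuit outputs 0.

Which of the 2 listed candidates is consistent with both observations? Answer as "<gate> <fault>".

n0 stuck-at-1

Evaluate each candidate on input a=1, b=0, c=1:
  n0 inverted output: n0=0 [inverted output], n1=1, n2=0, n3=0, n4=1, n5=0, n6=1 → 1 — eliminated
  n0 stuck-at-1: n0=1 [stuck-at-1], n1=1, n2=1, n3=1, n4=0, n5=1, n6=0 → 0 — matches
Only n0 stuck-at-1 reproduces the observed 0.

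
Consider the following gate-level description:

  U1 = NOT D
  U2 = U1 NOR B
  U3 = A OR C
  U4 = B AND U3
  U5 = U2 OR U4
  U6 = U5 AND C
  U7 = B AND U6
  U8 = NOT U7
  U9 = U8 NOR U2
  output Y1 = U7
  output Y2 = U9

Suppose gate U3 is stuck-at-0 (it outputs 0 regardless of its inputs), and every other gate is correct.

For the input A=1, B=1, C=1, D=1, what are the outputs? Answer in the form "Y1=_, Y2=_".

Y1=0, Y2=0

Propagate with U3 forced: U1=0, U2=0, U3=0 [stuck-at-0], U4=0, U5=0, U6=0, U7=0, U8=1, U9=0.
So the outputs are Y1=0, Y2=0. (Without the fault they would be Y1=1, Y2=1.)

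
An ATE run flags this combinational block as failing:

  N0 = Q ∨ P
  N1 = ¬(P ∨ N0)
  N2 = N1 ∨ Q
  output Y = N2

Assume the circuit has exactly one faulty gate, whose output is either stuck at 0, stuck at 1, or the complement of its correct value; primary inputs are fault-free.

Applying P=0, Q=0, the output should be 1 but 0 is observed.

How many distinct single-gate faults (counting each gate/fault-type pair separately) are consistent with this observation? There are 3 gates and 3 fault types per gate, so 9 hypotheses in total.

Fault-free: N0=0, N1=1, N2=1 → 1. Observed 0.
  N0 stuck-at-0: output 1 ✗
  N0 stuck-at-1: output 0 ✓
  N0 inverted output: output 0 ✓
  N1 stuck-at-0: output 0 ✓
  N1 stuck-at-1: output 1 ✗
  N1 inverted output: output 0 ✓
  N2 stuck-at-0: output 0 ✓
  N2 stuck-at-1: output 1 ✗
  N2 inverted output: output 0 ✓
Consistent faults: {N0 stuck-at-1, N0 inverted output, N1 stuck-at-0, N1 inverted output, N2 stuck-at-0, N2 inverted output} — 6 in all.

6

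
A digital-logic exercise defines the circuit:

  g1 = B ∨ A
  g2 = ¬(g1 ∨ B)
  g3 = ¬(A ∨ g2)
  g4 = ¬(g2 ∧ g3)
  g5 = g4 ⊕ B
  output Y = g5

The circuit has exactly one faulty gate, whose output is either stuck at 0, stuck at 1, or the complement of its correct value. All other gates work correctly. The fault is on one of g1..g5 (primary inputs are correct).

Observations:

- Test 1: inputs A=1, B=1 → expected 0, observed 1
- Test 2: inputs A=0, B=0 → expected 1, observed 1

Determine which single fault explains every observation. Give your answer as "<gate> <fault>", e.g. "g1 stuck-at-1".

g5 stuck-at-1

Fault-free values for test 1 (A=1, B=1): g1=1, g2=0, g3=0, g4=1, g5=0, giving Y=0. Observed 1.
Test 1: faults giving observed 1 are {g4 stuck-at-0, g4 inverted output, g5 stuck-at-1, g5 inverted output}.
Test 2 (A=0, B=0): fault-free g1=0, g2=1, g3=0, g4=1, g5=1 → 1; observed 1. Eliminates g4 stuck-at-0, g4 inverted output, g5 inverted output.
Only g5 stuck-at-1 is consistent with every test.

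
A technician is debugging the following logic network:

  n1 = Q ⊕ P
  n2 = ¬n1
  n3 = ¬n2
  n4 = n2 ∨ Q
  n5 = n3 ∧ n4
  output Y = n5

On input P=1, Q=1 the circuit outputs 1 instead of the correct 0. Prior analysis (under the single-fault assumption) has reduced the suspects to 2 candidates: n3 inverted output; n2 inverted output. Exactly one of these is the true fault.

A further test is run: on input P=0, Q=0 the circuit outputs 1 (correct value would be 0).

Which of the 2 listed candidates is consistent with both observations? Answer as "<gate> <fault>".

Evaluate each candidate on input P=0, Q=0:
  n3 inverted output: n1=0, n2=1, n3=1 [inverted output], n4=1, n5=1 → 1 — matches
  n2 inverted output: n1=0, n2=0 [inverted output], n3=1, n4=0, n5=0 → 0 — eliminated
Only n3 inverted output reproduces the observed 1.

n3 inverted output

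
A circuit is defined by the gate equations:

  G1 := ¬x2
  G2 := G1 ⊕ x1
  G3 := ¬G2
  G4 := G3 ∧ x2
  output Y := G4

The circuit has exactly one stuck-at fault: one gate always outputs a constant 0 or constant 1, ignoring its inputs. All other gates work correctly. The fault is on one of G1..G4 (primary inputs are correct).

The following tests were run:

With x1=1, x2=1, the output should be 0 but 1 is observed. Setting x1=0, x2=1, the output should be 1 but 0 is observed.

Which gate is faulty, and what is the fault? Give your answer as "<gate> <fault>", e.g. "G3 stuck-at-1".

Fault-free values for test 1 (x1=1, x2=1): G1=0, G2=1, G3=0, G4=0, giving Y=0. Observed 1.
Test 1: faults giving observed 1 are {G1 stuck-at-1, G2 stuck-at-0, G3 stuck-at-1, G4 stuck-at-1}.
Test 2 (x1=0, x2=1): fault-free G1=0, G2=0, G3=1, G4=1 → 1; observed 0. Eliminates G2 stuck-at-0, G3 stuck-at-1, G4 stuck-at-1.
Only G1 stuck-at-1 is consistent with every test.

G1 stuck-at-1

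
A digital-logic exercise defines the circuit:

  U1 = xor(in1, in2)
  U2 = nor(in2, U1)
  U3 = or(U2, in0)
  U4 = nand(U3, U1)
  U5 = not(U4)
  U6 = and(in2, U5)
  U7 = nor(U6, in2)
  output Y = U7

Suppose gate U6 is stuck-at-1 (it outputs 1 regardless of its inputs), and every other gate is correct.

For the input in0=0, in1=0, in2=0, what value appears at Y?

Propagate with U6 forced: U1=0, U2=1, U3=1, U4=1, U5=0, U6=1 [stuck-at-1], U7=0.
So Y = 0. (Without the fault it would be 1.)

0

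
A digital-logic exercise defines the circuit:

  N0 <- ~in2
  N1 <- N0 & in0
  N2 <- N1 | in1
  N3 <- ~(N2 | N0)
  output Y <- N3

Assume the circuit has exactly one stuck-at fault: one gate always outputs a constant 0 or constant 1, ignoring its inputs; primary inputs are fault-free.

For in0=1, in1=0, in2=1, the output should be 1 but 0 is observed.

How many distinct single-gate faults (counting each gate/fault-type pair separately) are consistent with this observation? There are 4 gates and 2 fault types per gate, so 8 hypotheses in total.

Fault-free: N0=0, N1=0, N2=0, N3=1 → 1. Observed 0.
  N0 stuck-at-0: output 1 ✗
  N0 stuck-at-1: output 0 ✓
  N1 stuck-at-0: output 1 ✗
  N1 stuck-at-1: output 0 ✓
  N2 stuck-at-0: output 1 ✗
  N2 stuck-at-1: output 0 ✓
  N3 stuck-at-0: output 0 ✓
  N3 stuck-at-1: output 1 ✗
Consistent faults: {N0 stuck-at-1, N1 stuck-at-1, N2 stuck-at-1, N3 stuck-at-0} — 4 in all.

4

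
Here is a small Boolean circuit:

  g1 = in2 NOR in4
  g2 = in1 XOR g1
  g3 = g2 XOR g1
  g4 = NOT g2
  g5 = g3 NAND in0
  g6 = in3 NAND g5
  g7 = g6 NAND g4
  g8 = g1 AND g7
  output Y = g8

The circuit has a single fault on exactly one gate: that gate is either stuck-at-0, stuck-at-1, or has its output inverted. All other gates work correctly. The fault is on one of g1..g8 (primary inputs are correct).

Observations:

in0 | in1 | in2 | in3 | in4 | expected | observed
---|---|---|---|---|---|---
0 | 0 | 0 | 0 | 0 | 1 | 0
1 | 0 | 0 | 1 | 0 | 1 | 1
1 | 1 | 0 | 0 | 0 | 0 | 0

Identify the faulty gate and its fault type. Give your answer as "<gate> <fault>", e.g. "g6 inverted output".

g4 stuck-at-1

Fault-free values for test 1 (in0=0, in1=0, in2=0, in3=0, in4=0): g1=1, g2=1, g3=0, g4=0, g5=1, g6=1, g7=1, g8=1, giving Y=1. Observed 0.
Test 1: faults giving observed 0 are {g1 stuck-at-0, g1 inverted output, g2 stuck-at-0, g2 inverted output, g4 stuck-at-1, g4 inverted output, g7 stuck-at-0, g7 inverted output, g8 stuck-at-0, g8 inverted output}.
Test 2 (in0=1, in1=0, in2=0, in3=1, in4=0): fault-free g1=1, g2=1, g3=0, g4=0, g5=1, g6=0, g7=1, g8=1 → 1; observed 1. Eliminates g1 stuck-at-0, g1 inverted output, g2 stuck-at-0, g2 inverted output, g7 stuck-at-0, g7 inverted output, g8 stuck-at-0, g8 inverted output.
Test 3 (in0=1, in1=1, in2=0, in3=0, in4=0): fault-free g1=1, g2=0, g3=1, g4=1, g5=0, g6=1, g7=0, g8=0 → 0; observed 0. Eliminates g4 inverted output.
Only g4 stuck-at-1 is consistent with every test.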